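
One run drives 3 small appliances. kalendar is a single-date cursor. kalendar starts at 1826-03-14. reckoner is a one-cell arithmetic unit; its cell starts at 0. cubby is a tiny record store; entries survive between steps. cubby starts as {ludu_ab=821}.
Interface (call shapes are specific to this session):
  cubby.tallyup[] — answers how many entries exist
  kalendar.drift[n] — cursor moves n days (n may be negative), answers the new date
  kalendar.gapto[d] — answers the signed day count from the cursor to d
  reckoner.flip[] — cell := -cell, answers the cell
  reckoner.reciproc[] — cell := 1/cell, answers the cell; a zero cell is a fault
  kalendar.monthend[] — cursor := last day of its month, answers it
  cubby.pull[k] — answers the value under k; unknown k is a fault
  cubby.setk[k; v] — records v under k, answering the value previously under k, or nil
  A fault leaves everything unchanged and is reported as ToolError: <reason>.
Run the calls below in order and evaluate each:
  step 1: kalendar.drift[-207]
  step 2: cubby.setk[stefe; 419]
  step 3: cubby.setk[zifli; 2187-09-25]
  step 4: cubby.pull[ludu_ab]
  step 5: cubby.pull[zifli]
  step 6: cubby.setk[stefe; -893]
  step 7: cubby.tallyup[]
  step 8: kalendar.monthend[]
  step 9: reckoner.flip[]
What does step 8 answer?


Calling kalendar.drift(n→-207), and get 1825-08-19.
I try cubby.setk(k→stefe, v→419), and observe nil.
Now I run cubby.setk(k→zifli, v→2187-09-25), — result: nil.
I run cubby.pull(k→ludu_ab), → 821.
I try cubby.pull(k→zifli): 2187-09-25.
I run cubby.setk(k→stefe, v→-893), yielding 419.
I call cubby.tallyup, yielding 3.
Now I run kalendar.monthend(), and get 1825-08-31.
Now I run reckoner.flip, and get 0.

Answer: 1825-08-31


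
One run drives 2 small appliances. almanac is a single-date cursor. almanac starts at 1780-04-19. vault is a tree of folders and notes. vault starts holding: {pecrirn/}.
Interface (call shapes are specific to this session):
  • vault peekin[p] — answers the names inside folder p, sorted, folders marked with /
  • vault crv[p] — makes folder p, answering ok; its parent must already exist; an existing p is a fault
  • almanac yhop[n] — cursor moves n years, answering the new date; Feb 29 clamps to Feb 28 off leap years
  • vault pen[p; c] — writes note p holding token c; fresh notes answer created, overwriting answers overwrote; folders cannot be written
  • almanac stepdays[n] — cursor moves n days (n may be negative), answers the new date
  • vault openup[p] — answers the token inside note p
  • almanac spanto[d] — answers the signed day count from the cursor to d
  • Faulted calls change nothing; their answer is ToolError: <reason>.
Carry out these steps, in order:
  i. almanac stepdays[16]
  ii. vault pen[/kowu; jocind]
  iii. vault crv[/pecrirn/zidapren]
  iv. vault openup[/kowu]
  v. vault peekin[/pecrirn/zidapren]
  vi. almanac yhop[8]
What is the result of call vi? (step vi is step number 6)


Answer: 1788-05-05

Derivation:
# almanac stepdays(16) ~> 1780-05-05
# vault pen(/kowu, jocind) ~> created
# vault crv(/pecrirn/zidapren) ~> ok
# vault openup(/kowu) ~> jocind
# vault peekin(/pecrirn/zidapren) ~> []
# almanac yhop(8) ~> 1788-05-05


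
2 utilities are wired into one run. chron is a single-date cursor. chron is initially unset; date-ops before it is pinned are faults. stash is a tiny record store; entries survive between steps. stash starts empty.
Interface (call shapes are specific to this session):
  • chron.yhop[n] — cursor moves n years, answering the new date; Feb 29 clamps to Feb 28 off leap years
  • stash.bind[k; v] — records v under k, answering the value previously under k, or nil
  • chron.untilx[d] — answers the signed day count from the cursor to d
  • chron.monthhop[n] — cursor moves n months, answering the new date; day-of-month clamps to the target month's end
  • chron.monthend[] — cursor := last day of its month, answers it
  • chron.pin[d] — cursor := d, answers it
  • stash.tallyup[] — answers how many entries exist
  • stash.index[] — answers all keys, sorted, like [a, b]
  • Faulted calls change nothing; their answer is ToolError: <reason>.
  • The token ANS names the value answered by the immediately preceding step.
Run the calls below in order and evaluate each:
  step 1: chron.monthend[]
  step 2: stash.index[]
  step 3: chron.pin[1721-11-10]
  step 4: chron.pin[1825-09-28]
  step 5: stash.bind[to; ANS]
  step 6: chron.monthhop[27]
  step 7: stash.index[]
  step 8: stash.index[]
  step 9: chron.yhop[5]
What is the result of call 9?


Answer: 1832-12-28

Derivation:
$ monthend
= ToolError: no date set
$ index
= []
$ pin 1721-11-10
= 1721-11-10
$ pin 1825-09-28
= 1825-09-28
$ bind to ANS
= nil
$ monthhop 27
= 1827-12-28
$ index
= [to]
$ index
= [to]
$ yhop 5
= 1832-12-28


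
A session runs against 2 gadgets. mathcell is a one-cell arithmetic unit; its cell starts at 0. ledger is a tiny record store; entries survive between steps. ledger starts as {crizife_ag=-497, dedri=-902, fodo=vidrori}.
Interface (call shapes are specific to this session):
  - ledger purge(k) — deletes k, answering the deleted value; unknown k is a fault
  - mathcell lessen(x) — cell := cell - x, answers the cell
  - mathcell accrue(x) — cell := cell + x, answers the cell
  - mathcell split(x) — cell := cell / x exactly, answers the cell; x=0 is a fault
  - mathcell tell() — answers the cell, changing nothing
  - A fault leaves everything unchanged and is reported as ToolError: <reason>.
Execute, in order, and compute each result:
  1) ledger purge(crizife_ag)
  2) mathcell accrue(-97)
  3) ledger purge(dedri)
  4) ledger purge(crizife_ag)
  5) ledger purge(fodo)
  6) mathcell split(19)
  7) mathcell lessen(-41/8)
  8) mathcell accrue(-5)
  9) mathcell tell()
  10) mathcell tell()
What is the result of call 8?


Answer: -757/152

Derivation:
>> ledger purge(k→crizife_ag)
<< -497
>> mathcell accrue(x→-97)
<< -97
>> ledger purge(k→dedri)
<< -902
>> ledger purge(k→crizife_ag)
<< ToolError: no such key crizife_ag
>> ledger purge(k→fodo)
<< vidrori
>> mathcell split(x→19)
<< -97/19
>> mathcell lessen(x→-41/8)
<< 3/152
>> mathcell accrue(x→-5)
<< -757/152
>> mathcell tell()
<< -757/152
>> mathcell tell()
<< -757/152


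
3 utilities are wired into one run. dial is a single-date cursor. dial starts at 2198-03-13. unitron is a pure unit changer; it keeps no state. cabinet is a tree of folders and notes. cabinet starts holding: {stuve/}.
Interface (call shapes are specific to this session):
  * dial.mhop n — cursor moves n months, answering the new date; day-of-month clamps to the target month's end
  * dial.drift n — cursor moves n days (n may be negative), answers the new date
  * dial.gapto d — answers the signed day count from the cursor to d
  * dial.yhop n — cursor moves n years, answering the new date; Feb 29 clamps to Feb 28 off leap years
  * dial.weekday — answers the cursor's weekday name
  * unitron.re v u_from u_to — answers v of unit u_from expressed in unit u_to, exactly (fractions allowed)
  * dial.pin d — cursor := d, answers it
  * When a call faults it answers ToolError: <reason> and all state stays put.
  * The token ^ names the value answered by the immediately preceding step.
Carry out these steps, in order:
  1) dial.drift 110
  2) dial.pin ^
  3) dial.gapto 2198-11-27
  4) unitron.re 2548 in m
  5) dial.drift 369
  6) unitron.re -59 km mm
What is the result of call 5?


Answer: 2199-07-05

Derivation:
# 1. dial.drift(n: 110) -> 2198-07-01
# 2. dial.pin(d: ^) -> 2198-07-01
# 3. dial.gapto(d: 2198-11-27) -> 149
# 4. unitron.re(v: 2548, u_from: in, u_to: m) -> 80899/1250
# 5. dial.drift(n: 369) -> 2199-07-05
# 6. unitron.re(v: -59, u_from: km, u_to: mm) -> -59000000


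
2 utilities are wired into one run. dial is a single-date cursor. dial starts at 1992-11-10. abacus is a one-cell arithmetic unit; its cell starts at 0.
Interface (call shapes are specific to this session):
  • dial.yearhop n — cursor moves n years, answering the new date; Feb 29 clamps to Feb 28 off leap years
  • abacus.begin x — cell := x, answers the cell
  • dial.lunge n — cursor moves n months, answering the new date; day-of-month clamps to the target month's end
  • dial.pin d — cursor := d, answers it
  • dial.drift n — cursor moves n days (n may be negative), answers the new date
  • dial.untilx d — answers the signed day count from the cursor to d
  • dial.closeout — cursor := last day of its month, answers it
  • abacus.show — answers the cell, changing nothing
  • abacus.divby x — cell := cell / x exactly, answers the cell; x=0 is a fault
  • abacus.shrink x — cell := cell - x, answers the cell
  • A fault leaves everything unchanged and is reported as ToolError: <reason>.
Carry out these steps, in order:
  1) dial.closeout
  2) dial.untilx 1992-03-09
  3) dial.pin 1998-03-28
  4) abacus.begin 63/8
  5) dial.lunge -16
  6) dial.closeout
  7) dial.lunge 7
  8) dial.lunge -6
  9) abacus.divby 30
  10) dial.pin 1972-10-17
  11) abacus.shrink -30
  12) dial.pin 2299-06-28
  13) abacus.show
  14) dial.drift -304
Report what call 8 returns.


Answer: 1996-12-30

Derivation:
-> dial.closeout()
<- 1992-11-30
-> dial.untilx(d='1992-03-09')
<- -266
-> dial.pin(d='1998-03-28')
<- 1998-03-28
-> abacus.begin(x='63/8')
<- 63/8
-> dial.lunge(n='-16')
<- 1996-11-28
-> dial.closeout()
<- 1996-11-30
-> dial.lunge(n='7')
<- 1997-06-30
-> dial.lunge(n='-6')
<- 1996-12-30
-> abacus.divby(x='30')
<- 21/80
-> dial.pin(d='1972-10-17')
<- 1972-10-17
-> abacus.shrink(x='-30')
<- 2421/80
-> dial.pin(d='2299-06-28')
<- 2299-06-28
-> abacus.show()
<- 2421/80
-> dial.drift(n='-304')
<- 2298-08-28


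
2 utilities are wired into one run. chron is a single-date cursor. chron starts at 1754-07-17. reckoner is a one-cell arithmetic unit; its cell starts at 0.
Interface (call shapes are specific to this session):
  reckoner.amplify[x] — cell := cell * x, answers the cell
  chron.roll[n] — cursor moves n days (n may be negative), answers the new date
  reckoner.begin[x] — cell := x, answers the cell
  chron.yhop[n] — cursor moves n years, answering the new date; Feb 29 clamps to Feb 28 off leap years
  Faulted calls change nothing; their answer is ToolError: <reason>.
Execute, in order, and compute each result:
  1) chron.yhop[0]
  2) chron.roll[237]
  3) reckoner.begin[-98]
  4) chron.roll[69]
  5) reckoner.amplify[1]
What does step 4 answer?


Act: chron.yhop[n=0]
Obs: 1754-07-17
Act: chron.roll[n=237]
Obs: 1755-03-11
Act: reckoner.begin[x=-98]
Obs: -98
Act: chron.roll[n=69]
Obs: 1755-05-19
Act: reckoner.amplify[x=1]
Obs: -98

Answer: 1755-05-19


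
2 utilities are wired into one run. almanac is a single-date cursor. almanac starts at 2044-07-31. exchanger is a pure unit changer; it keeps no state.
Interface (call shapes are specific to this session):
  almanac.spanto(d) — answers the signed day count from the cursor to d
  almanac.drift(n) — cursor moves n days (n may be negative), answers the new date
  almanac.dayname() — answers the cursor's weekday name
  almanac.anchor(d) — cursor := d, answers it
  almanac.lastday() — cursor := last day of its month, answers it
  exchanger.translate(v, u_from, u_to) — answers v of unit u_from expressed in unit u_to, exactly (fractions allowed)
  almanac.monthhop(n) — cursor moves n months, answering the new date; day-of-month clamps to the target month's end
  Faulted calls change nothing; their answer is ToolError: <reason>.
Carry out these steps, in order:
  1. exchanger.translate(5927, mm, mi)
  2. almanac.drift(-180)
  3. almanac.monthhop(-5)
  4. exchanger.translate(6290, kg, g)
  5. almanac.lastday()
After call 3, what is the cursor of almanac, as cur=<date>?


Answer: cur=2043-09-02

Derivation:
Invoking translate using v=5927, u_from=mm, u_to=mi, and observe 5927/1609344.
Then drift using n=-180, — result: 2044-02-02.
Invoking monthhop using n=-5, giving 2043-09-02.
I run translate using v=6290, u_from=kg, u_to=g, and get 6290000.
Calling lastday: 2043-09-30.


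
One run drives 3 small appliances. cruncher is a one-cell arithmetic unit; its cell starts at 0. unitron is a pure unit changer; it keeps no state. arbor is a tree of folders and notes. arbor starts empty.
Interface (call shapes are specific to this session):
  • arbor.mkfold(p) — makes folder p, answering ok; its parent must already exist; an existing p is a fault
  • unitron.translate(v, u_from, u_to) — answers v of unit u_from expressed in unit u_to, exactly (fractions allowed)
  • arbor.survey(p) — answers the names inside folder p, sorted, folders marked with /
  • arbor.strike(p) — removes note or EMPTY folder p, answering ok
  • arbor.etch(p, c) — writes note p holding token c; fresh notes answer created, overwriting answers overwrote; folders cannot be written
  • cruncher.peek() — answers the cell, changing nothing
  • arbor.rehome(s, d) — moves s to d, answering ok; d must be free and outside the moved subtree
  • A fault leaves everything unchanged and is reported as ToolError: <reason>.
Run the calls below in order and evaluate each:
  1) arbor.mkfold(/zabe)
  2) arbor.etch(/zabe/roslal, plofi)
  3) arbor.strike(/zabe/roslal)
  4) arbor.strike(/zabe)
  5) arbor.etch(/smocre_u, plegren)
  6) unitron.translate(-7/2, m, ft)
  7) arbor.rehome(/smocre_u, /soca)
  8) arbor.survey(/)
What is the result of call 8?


Answer: [soca]

Derivation:
> arbor.mkfold p: /zabe
:: ok
> arbor.etch p: /zabe/roslal c: plofi
:: created
> arbor.strike p: /zabe/roslal
:: ok
> arbor.strike p: /zabe
:: ok
> arbor.etch p: /smocre_u c: plegren
:: created
> unitron.translate v: -7/2 u_from: m u_to: ft
:: -4375/381
> arbor.rehome s: /smocre_u d: /soca
:: ok
> arbor.survey p: /
:: [soca]


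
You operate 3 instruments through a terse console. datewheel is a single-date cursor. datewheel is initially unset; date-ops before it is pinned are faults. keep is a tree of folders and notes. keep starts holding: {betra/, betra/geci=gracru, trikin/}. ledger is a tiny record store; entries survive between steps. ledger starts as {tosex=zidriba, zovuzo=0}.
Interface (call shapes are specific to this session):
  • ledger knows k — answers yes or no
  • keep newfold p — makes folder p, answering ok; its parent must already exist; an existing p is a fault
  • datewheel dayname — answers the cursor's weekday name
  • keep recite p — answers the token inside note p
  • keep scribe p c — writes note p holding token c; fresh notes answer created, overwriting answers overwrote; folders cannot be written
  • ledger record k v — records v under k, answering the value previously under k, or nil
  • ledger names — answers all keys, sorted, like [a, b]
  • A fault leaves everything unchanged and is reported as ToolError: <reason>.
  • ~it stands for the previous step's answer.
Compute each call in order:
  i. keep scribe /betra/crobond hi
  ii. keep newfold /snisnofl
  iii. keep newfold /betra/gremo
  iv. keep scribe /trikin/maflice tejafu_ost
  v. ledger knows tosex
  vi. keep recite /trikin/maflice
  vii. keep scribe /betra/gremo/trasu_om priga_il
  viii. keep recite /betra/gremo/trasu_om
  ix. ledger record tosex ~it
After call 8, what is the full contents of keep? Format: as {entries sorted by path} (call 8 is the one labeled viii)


Answer: {betra/, betra/crobond=hi, betra/geci=gracru, betra/gremo/, betra/gremo/trasu_om=priga_il, snisnofl/, trikin/, trikin/maflice=tejafu_ost}

Derivation:
Next I call keep scribe using /betra/crobond, hi, giving created.
I call keep newfold using /snisnofl, which returns ok.
I use keep newfold using /betra/gremo, which returns ok.
Next I call keep scribe using /trikin/maflice, tejafu_ost, giving created.
Invoking ledger knows using tosex, which returns yes.
Next I call keep recite using /trikin/maflice, → tejafu_ost.
I invoke keep scribe using /betra/gremo/trasu_om, priga_il, yielding created.
Now I run keep recite using /betra/gremo/trasu_om, — result: priga_il.
Calling ledger record using tosex, ~it, and see zidriba.


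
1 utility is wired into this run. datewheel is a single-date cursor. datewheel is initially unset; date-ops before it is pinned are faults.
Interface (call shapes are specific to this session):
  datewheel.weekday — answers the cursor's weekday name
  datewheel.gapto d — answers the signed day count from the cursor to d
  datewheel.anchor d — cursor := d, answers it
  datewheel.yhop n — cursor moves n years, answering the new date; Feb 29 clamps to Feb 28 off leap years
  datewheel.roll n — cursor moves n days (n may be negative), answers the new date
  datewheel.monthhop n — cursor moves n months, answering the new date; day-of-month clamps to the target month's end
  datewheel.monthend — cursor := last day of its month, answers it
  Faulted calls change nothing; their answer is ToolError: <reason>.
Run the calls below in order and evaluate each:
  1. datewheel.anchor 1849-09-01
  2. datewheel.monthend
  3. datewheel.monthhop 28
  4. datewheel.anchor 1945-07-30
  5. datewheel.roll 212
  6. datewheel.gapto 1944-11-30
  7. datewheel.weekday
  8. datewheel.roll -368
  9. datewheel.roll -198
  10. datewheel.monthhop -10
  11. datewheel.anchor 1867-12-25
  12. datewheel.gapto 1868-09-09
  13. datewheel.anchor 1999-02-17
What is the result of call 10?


! 1. anchor(d=1849-09-01) : 1849-09-01
! 2. monthend() : 1849-09-30
! 3. monthhop(n=28) : 1852-01-30
! 4. anchor(d=1945-07-30) : 1945-07-30
! 5. roll(n=212) : 1946-02-27
! 6. gapto(d=1944-11-30) : -454
! 7. weekday() : Wednesday
! 8. roll(n=-368) : 1945-02-24
! 9. roll(n=-198) : 1944-08-10
! 10. monthhop(n=-10) : 1943-10-10
! 11. anchor(d=1867-12-25) : 1867-12-25
! 12. gapto(d=1868-09-09) : 259
! 13. anchor(d=1999-02-17) : 1999-02-17

Answer: 1943-10-10


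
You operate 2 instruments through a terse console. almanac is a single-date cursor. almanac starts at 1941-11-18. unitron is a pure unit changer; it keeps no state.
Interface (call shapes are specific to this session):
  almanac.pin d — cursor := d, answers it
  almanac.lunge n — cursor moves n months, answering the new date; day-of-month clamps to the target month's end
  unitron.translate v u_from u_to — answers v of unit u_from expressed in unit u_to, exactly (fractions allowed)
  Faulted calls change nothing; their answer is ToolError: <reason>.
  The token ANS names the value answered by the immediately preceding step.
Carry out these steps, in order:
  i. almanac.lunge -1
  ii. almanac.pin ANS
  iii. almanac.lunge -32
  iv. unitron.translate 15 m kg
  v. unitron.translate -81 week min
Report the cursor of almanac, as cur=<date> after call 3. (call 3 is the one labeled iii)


→ almanac.lunge(n→-1)
← 1941-10-18
→ almanac.pin(d→ANS)
← 1941-10-18
→ almanac.lunge(n→-32)
← 1939-02-18
→ unitron.translate(v→15, u_from→m, u_to→kg)
← ToolError: incompatible units
→ unitron.translate(v→-81, u_from→week, u_to→min)
← -816480

Answer: cur=1939-02-18


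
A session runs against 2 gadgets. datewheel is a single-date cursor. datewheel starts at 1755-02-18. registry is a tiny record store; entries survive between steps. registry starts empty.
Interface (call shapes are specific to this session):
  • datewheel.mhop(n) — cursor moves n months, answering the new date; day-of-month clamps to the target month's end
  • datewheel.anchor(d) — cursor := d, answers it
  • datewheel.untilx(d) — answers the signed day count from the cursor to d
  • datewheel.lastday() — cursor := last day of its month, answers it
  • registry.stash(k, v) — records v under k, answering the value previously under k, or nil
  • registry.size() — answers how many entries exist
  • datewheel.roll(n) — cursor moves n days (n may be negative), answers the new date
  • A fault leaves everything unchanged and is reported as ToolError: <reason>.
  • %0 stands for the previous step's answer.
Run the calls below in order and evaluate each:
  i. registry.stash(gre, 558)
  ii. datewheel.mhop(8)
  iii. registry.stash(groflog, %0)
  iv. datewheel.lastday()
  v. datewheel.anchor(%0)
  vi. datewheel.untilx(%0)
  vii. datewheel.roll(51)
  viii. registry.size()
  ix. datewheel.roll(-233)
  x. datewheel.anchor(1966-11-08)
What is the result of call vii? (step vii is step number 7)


Do: registry.stash[k→gre; v→558]
See: nil
Do: datewheel.mhop[n→8]
See: 1755-10-18
Do: registry.stash[k→groflog; v→%0]
See: nil
Do: datewheel.lastday[]
See: 1755-10-31
Do: datewheel.anchor[d→%0]
See: 1755-10-31
Do: datewheel.untilx[d→%0]
See: 0
Do: datewheel.roll[n→51]
See: 1755-12-21
Do: registry.size[]
See: 2
Do: datewheel.roll[n→-233]
See: 1755-05-02
Do: datewheel.anchor[d→1966-11-08]
See: 1966-11-08

Answer: 1755-12-21


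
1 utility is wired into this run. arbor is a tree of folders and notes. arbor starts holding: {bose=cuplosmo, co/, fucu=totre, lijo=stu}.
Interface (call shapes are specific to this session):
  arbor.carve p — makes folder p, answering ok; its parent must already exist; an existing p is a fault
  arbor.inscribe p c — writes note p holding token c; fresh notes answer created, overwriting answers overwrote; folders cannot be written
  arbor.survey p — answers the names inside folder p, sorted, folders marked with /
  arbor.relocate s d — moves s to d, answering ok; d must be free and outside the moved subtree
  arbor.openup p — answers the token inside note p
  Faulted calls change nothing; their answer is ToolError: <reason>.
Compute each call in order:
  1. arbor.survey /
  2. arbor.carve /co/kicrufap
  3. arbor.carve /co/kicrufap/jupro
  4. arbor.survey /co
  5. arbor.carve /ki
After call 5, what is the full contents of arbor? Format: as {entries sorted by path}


# 1. arbor.survey(p='/') ~> [bose, co/, fucu, lijo]
# 2. arbor.carve(p='/co/kicrufap') ~> ok
# 3. arbor.carve(p='/co/kicrufap/jupro') ~> ok
# 4. arbor.survey(p='/co') ~> [kicrufap/]
# 5. arbor.carve(p='/ki') ~> ok

Answer: {bose=cuplosmo, co/, co/kicrufap/, co/kicrufap/jupro/, fucu=totre, ki/, lijo=stu}


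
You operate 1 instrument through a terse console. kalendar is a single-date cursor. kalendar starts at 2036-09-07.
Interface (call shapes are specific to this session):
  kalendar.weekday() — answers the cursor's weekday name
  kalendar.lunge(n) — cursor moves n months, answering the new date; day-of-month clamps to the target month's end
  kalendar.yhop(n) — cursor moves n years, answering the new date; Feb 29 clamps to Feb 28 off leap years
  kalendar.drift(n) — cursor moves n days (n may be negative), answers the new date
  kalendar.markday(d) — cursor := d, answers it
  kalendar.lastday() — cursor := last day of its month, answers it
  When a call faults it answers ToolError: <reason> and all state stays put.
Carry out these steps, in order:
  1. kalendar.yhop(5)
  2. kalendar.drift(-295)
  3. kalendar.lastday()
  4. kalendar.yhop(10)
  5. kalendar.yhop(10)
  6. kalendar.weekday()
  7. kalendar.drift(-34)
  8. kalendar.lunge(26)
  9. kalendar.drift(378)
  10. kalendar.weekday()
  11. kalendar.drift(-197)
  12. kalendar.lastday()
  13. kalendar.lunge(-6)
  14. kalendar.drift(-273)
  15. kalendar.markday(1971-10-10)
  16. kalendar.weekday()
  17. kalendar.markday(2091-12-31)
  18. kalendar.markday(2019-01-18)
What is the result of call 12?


>> kalendar.yhop(n=5)
<< 2041-09-07
>> kalendar.drift(n=-295)
<< 2040-11-16
>> kalendar.lastday()
<< 2040-11-30
>> kalendar.yhop(n=10)
<< 2050-11-30
>> kalendar.yhop(n=10)
<< 2060-11-30
>> kalendar.weekday()
<< Tuesday
>> kalendar.drift(n=-34)
<< 2060-10-27
>> kalendar.lunge(n=26)
<< 2062-12-27
>> kalendar.drift(n=378)
<< 2064-01-09
>> kalendar.weekday()
<< Wednesday
>> kalendar.drift(n=-197)
<< 2063-06-26
>> kalendar.lastday()
<< 2063-06-30
>> kalendar.lunge(n=-6)
<< 2062-12-30
>> kalendar.drift(n=-273)
<< 2062-04-01
>> kalendar.markday(d=1971-10-10)
<< 1971-10-10
>> kalendar.weekday()
<< Sunday
>> kalendar.markday(d=2091-12-31)
<< 2091-12-31
>> kalendar.markday(d=2019-01-18)
<< 2019-01-18

Answer: 2063-06-30


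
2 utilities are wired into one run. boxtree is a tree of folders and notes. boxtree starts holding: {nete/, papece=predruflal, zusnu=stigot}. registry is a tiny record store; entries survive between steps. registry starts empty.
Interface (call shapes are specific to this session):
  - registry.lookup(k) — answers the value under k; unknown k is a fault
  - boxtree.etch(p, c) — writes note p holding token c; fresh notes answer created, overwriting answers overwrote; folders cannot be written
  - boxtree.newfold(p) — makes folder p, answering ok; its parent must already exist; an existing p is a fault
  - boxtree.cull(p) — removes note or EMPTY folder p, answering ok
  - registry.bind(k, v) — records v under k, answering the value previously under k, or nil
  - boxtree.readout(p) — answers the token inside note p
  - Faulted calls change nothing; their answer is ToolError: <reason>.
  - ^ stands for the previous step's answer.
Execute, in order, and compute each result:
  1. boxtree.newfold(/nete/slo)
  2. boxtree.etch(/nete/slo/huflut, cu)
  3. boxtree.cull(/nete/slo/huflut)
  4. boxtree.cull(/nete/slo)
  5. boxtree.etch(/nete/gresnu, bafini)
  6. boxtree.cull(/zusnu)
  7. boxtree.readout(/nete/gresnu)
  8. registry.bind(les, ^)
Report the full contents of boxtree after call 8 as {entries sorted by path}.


Answer: {nete/, nete/gresnu=bafini, papece=predruflal}

Derivation:
→ boxtree.newfold(p='/nete/slo')
← ok
→ boxtree.etch(p='/nete/slo/huflut', c='cu')
← created
→ boxtree.cull(p='/nete/slo/huflut')
← ok
→ boxtree.cull(p='/nete/slo')
← ok
→ boxtree.etch(p='/nete/gresnu', c='bafini')
← created
→ boxtree.cull(p='/zusnu')
← ok
→ boxtree.readout(p='/nete/gresnu')
← bafini
→ registry.bind(k='les', v='^')
← nil


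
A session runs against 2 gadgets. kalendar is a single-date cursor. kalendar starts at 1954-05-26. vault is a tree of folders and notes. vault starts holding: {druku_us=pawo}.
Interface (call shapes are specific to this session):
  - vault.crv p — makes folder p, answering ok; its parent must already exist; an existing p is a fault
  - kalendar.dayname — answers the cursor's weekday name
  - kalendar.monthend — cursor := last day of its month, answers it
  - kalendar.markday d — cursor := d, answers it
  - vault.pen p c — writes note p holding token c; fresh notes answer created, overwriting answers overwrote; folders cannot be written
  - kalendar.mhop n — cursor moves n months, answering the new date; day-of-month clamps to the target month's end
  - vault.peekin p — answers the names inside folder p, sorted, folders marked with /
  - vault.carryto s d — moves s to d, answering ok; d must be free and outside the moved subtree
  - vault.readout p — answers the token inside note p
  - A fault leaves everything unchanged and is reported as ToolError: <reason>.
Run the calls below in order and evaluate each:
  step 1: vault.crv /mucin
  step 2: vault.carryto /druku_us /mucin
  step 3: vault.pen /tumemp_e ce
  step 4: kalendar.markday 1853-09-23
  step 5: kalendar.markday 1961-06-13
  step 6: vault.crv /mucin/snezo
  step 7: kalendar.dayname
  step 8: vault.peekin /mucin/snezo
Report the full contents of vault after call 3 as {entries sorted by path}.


Answer: {druku_us=pawo, mucin/, tumemp_e=ce}

Derivation:
Then crv with /mucin, which returns ok.
Then carryto with /druku_us, /mucin, and get ToolError: exists.
Then pen with /tumemp_e, ce, and observe created.
Now I run markday with 1853-09-23, and see 1853-09-23.
Then markday with 1961-06-13, → 1961-06-13.
I invoke crv with /mucin/snezo, and see ok.
I call dayname(), and observe Tuesday.
Using peekin with /mucin/snezo: [].


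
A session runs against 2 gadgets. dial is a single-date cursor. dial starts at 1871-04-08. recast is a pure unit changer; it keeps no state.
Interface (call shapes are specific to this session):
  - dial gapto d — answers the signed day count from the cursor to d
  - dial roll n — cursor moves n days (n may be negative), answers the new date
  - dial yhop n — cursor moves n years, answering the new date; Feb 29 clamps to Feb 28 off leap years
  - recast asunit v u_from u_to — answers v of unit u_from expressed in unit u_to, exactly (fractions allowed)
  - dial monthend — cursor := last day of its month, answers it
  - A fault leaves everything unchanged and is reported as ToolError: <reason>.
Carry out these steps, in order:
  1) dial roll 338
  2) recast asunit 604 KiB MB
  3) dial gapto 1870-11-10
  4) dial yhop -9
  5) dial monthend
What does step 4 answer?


Answer: 1863-03-11

Derivation:
[in] dial roll n=338
  1872-03-11
[in] recast asunit v=604 u_from=KiB u_to=MB
  9664/15625
[in] dial gapto d=1870-11-10
  -487
[in] dial yhop n=-9
  1863-03-11
[in] dial monthend
  1863-03-31


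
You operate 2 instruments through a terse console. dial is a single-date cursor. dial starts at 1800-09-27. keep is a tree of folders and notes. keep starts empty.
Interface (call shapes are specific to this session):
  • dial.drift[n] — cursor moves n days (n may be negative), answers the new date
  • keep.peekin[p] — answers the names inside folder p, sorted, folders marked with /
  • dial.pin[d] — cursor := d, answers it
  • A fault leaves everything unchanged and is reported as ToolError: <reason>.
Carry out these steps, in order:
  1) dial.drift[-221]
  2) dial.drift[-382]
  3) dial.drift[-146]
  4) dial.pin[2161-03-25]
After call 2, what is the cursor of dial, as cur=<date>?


Answer: cur=1799-02-01

Derivation:
I call dial.drift passing n: -221, which returns 1800-02-18.
I use dial.drift passing n: -382, → 1799-02-01.
I use dial.drift passing n: -146, → 1798-09-08.
I call dial.pin passing d: 2161-03-25, which returns 2161-03-25.


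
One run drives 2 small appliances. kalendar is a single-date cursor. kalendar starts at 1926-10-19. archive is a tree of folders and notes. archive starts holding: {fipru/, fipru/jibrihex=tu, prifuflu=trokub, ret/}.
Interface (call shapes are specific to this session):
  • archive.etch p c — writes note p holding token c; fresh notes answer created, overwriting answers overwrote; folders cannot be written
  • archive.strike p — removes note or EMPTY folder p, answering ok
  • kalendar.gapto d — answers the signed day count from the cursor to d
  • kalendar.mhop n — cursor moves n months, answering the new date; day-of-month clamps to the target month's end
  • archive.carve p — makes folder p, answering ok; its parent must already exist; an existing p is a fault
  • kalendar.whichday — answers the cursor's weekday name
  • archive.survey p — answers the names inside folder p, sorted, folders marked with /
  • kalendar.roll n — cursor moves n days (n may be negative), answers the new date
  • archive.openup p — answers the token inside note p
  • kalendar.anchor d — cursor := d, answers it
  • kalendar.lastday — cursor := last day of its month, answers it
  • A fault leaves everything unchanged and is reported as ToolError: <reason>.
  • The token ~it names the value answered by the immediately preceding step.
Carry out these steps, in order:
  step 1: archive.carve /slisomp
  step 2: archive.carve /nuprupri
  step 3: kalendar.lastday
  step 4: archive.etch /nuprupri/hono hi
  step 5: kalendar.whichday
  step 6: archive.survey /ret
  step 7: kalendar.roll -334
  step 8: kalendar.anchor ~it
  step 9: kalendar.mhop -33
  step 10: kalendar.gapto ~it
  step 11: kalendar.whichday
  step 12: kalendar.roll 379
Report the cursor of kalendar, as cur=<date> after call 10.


Answer: cur=1923-03-01

Derivation:
Step: carve[/slisomp]
Result: ok
Step: carve[/nuprupri]
Result: ok
Step: lastday[]
Result: 1926-10-31
Step: etch[/nuprupri/hono; hi]
Result: created
Step: whichday[]
Result: Sunday
Step: survey[/ret]
Result: []
Step: roll[-334]
Result: 1925-12-01
Step: anchor[~it]
Result: 1925-12-01
Step: mhop[-33]
Result: 1923-03-01
Step: gapto[~it]
Result: 0
Step: whichday[]
Result: Thursday
Step: roll[379]
Result: 1924-03-14


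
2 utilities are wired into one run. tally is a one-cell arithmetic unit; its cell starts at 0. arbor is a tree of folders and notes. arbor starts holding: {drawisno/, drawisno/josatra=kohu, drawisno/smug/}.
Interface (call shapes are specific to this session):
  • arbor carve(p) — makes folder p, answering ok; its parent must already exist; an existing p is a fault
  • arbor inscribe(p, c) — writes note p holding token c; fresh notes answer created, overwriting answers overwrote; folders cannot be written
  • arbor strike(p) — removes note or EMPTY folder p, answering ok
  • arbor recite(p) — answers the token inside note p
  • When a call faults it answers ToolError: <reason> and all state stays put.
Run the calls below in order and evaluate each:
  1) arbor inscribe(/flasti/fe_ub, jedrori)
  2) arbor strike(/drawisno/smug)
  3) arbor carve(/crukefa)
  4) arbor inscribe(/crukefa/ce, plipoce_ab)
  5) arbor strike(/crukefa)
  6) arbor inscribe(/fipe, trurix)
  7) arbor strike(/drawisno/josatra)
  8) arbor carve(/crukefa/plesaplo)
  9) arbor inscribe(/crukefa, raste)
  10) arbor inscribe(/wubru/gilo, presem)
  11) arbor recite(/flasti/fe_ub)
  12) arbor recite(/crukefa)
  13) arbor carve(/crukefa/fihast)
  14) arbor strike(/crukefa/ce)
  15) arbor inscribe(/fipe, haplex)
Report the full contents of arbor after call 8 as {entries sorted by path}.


Answer: {crukefa/, crukefa/ce=plipoce_ab, crukefa/plesaplo/, drawisno/, fipe=trurix}

Derivation:
==> arbor inscribe(p→/flasti/fe_ub, c→jedrori)
<== ToolError: no parent
==> arbor strike(p→/drawisno/smug)
<== ok
==> arbor carve(p→/crukefa)
<== ok
==> arbor inscribe(p→/crukefa/ce, c→plipoce_ab)
<== created
==> arbor strike(p→/crukefa)
<== ToolError: not empty
==> arbor inscribe(p→/fipe, c→trurix)
<== created
==> arbor strike(p→/drawisno/josatra)
<== ok
==> arbor carve(p→/crukefa/plesaplo)
<== ok
==> arbor inscribe(p→/crukefa, c→raste)
<== ToolError: is a directory
==> arbor inscribe(p→/wubru/gilo, c→presem)
<== ToolError: no parent
==> arbor recite(p→/flasti/fe_ub)
<== ToolError: not found
==> arbor recite(p→/crukefa)
<== ToolError: is a directory
==> arbor carve(p→/crukefa/fihast)
<== ok
==> arbor strike(p→/crukefa/ce)
<== ok
==> arbor inscribe(p→/fipe, c→haplex)
<== overwrote


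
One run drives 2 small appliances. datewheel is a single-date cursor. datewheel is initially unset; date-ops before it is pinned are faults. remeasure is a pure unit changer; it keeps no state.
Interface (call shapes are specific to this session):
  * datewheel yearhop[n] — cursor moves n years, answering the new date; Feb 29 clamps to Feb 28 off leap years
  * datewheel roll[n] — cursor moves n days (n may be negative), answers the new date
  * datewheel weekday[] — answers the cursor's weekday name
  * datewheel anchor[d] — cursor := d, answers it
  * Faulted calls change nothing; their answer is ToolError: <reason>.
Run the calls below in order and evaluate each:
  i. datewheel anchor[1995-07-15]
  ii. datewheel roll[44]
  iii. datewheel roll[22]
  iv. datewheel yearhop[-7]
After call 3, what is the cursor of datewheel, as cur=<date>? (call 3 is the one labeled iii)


Answer: cur=1995-09-19

Derivation:
~$ datewheel anchor 1995-07-15
[out] 1995-07-15
~$ datewheel roll 44
[out] 1995-08-28
~$ datewheel roll 22
[out] 1995-09-19
~$ datewheel yearhop -7
[out] 1988-09-19


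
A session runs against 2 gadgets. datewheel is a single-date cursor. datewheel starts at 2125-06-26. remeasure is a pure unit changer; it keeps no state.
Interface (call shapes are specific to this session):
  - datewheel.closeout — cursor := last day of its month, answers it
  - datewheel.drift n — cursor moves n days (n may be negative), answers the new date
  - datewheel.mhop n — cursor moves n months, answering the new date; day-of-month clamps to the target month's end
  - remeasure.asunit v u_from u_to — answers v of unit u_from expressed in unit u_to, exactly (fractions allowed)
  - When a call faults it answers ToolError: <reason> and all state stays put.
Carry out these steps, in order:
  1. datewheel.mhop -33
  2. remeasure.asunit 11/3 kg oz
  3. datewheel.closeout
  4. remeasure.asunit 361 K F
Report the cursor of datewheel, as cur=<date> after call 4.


Using datewheel.mhop using n=-33, and get 2122-09-26.
Then remeasure.asunit using v=11/3, u_from=kg, u_to=oz, — result: 1600000000/12370701.
Now I run datewheel.closeout, giving 2122-09-30.
Now I run remeasure.asunit using v=361, u_from=K, u_to=F, and see 19013/100.

Answer: cur=2122-09-30


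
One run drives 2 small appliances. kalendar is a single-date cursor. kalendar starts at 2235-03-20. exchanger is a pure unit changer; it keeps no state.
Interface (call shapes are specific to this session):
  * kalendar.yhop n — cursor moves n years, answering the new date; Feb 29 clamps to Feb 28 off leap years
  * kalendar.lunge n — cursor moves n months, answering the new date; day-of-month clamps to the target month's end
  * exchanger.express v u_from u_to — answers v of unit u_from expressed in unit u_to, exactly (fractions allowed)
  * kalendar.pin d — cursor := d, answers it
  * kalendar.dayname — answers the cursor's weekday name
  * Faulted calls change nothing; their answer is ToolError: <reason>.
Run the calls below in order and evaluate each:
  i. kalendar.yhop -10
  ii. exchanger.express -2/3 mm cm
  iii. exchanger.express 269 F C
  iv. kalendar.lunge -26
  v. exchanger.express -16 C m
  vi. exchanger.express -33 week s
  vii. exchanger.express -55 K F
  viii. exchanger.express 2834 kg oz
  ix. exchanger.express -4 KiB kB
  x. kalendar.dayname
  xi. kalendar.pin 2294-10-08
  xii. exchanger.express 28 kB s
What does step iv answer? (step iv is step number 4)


Answer: 2223-01-20

Derivation:
% 1. yhop(-10) == 2225-03-20
% 2. express(-2/3, mm, cm) == -1/15
% 3. express(269, F, C) == 395/3
% 4. lunge(-26) == 2223-01-20
% 5. express(-16, C, m) == ToolError: incompatible units
% 6. express(-33, week, s) == -19958400
% 7. express(-55, K, F) == -55867/100
% 8. express(2834, kg, oz) == 4534400000000/45359237
% 9. express(-4, KiB, kB) == -512/125
% 10. dayname() == Monday
% 11. pin(2294-10-08) == 2294-10-08
% 12. express(28, kB, s) == ToolError: incompatible units


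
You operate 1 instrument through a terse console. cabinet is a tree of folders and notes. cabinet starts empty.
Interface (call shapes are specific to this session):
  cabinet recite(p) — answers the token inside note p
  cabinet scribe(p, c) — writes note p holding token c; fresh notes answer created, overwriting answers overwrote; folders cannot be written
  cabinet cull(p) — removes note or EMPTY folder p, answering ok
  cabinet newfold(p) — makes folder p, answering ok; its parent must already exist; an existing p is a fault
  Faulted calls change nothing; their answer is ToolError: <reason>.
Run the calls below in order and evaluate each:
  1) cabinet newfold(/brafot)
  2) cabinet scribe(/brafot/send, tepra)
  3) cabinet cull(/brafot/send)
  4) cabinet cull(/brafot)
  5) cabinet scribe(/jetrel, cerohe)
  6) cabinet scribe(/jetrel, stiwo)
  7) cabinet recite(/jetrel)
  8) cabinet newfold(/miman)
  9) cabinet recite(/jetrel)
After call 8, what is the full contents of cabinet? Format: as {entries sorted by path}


$ cabinet newfold /brafot
[out] ok
$ cabinet scribe /brafot/send tepra
[out] created
$ cabinet cull /brafot/send
[out] ok
$ cabinet cull /brafot
[out] ok
$ cabinet scribe /jetrel cerohe
[out] created
$ cabinet scribe /jetrel stiwo
[out] overwrote
$ cabinet recite /jetrel
[out] stiwo
$ cabinet newfold /miman
[out] ok
$ cabinet recite /jetrel
[out] stiwo

Answer: {jetrel=stiwo, miman/}


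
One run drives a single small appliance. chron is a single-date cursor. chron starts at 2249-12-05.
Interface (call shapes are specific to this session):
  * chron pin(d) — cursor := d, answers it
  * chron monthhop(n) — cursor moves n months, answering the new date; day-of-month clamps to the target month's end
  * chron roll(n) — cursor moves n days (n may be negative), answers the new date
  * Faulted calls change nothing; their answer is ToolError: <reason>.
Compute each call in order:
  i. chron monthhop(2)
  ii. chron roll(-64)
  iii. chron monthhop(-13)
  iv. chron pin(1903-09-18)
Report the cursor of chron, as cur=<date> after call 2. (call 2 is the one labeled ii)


[in] chron monthhop n: 2
  2250-02-05
[in] chron roll n: -64
  2249-12-03
[in] chron monthhop n: -13
  2248-11-03
[in] chron pin d: 1903-09-18
  1903-09-18

Answer: cur=2249-12-03
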